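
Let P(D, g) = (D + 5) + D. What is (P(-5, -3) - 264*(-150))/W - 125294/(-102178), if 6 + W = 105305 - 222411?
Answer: 5313846509/5983134968 ≈ 0.88814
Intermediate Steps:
P(D, g) = 5 + 2*D (P(D, g) = (5 + D) + D = 5 + 2*D)
W = -117112 (W = -6 + (105305 - 222411) = -6 - 117106 = -117112)
(P(-5, -3) - 264*(-150))/W - 125294/(-102178) = ((5 + 2*(-5)) - 264*(-150))/(-117112) - 125294/(-102178) = ((5 - 10) + 39600)*(-1/117112) - 125294*(-1/102178) = (-5 + 39600)*(-1/117112) + 62647/51089 = 39595*(-1/117112) + 62647/51089 = -39595/117112 + 62647/51089 = 5313846509/5983134968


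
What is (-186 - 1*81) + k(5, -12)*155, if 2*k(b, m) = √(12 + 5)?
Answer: -267 + 155*√17/2 ≈ 52.541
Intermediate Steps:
k(b, m) = √17/2 (k(b, m) = √(12 + 5)/2 = √17/2)
(-186 - 1*81) + k(5, -12)*155 = (-186 - 1*81) + (√17/2)*155 = (-186 - 81) + 155*√17/2 = -267 + 155*√17/2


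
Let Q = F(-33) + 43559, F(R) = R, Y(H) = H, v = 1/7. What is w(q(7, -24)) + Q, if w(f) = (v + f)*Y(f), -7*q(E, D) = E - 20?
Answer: 304708/7 ≈ 43530.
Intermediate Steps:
v = ⅐ ≈ 0.14286
q(E, D) = 20/7 - E/7 (q(E, D) = -(E - 20)/7 = -(-20 + E)/7 = 20/7 - E/7)
w(f) = f*(⅐ + f) (w(f) = (⅐ + f)*f = f*(⅐ + f))
Q = 43526 (Q = -33 + 43559 = 43526)
w(q(7, -24)) + Q = (20/7 - ⅐*7)*(⅐ + (20/7 - ⅐*7)) + 43526 = (20/7 - 1)*(⅐ + (20/7 - 1)) + 43526 = 13*(⅐ + 13/7)/7 + 43526 = (13/7)*2 + 43526 = 26/7 + 43526 = 304708/7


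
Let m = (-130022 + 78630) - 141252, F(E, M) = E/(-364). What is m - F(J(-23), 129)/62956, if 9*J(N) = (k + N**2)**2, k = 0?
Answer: -39731641115423/206243856 ≈ -1.9264e+5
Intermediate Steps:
J(N) = N**4/9 (J(N) = (0 + N**2)**2/9 = (N**2)**2/9 = N**4/9)
F(E, M) = -E/364 (F(E, M) = E*(-1/364) = -E/364)
m = -192644 (m = -51392 - 141252 = -192644)
m - F(J(-23), 129)/62956 = -192644 - (-(-23)**4/3276)/62956 = -192644 - (-279841/3276)/62956 = -192644 - (-1/364*279841/9)/62956 = -192644 - (-279841)/(3276*62956) = -192644 - 1*(-279841/206243856) = -192644 + 279841/206243856 = -39731641115423/206243856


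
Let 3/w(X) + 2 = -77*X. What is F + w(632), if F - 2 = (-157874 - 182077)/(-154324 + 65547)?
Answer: 8394877333/1440140494 ≈ 5.8292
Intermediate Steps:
w(X) = 3/(-2 - 77*X)
F = 517505/88777 (F = 2 + (-157874 - 182077)/(-154324 + 65547) = 2 - 339951/(-88777) = 2 - 339951*(-1/88777) = 2 + 339951/88777 = 517505/88777 ≈ 5.8293)
F + w(632) = 517505/88777 - 3/(2 + 77*632) = 517505/88777 - 3/(2 + 48664) = 517505/88777 - 3/48666 = 517505/88777 - 3*1/48666 = 517505/88777 - 1/16222 = 8394877333/1440140494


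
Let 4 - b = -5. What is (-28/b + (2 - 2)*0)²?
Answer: 784/81 ≈ 9.6790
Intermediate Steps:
b = 9 (b = 4 - 1*(-5) = 4 + 5 = 9)
(-28/b + (2 - 2)*0)² = (-28/9 + (2 - 2)*0)² = (-28*⅑ + 0*0)² = (-28/9 + 0)² = (-28/9)² = 784/81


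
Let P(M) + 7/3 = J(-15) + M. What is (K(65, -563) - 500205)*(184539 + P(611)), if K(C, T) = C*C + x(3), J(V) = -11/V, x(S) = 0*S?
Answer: -91829903432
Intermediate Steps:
x(S) = 0
P(M) = -8/5 + M (P(M) = -7/3 + (-11/(-15) + M) = -7/3 + (-11*(-1/15) + M) = -7/3 + (11/15 + M) = -8/5 + M)
K(C, T) = C² (K(C, T) = C*C + 0 = C² + 0 = C²)
(K(65, -563) - 500205)*(184539 + P(611)) = (65² - 500205)*(184539 + (-8/5 + 611)) = (4225 - 500205)*(184539 + 3047/5) = -495980*925742/5 = -91829903432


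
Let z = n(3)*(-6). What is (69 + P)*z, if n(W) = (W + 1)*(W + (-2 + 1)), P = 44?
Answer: -5424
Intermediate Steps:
n(W) = (1 + W)*(-1 + W) (n(W) = (1 + W)*(W - 1) = (1 + W)*(-1 + W))
z = -48 (z = (-1 + 3²)*(-6) = (-1 + 9)*(-6) = 8*(-6) = -48)
(69 + P)*z = (69 + 44)*(-48) = 113*(-48) = -5424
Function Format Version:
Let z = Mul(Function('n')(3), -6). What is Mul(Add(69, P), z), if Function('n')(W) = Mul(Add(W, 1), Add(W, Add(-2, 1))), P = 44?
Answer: -5424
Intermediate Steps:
Function('n')(W) = Mul(Add(1, W), Add(-1, W)) (Function('n')(W) = Mul(Add(1, W), Add(W, -1)) = Mul(Add(1, W), Add(-1, W)))
z = -48 (z = Mul(Add(-1, Pow(3, 2)), -6) = Mul(Add(-1, 9), -6) = Mul(8, -6) = -48)
Mul(Add(69, P), z) = Mul(Add(69, 44), -48) = Mul(113, -48) = -5424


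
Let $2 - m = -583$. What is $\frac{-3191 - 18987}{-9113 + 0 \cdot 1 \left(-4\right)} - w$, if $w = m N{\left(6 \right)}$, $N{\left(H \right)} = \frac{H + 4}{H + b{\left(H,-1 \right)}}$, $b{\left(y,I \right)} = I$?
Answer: $- \frac{818464}{701} \approx -1167.6$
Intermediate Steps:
$m = 585$ ($m = 2 - -583 = 2 + 583 = 585$)
$N{\left(H \right)} = \frac{4 + H}{-1 + H}$ ($N{\left(H \right)} = \frac{H + 4}{H - 1} = \frac{4 + H}{-1 + H}$)
$w = 1170$ ($w = 585 \frac{4 + 6}{-1 + 6} = 585 \cdot \frac{1}{5} \cdot 10 = 585 \cdot 2 = 1170$)
$\frac{-3191 - 18987}{-9113 + 0 \cdot 1 \left(-4\right)} - w = \frac{-3191 - 18987}{-9113 + 0 \cdot 1 \left(-4\right)} - 1170 = - \frac{22178}{-9113 + 0 \left(-4\right)} - 1170 = - \frac{22178}{-9113 + 0} - 1170 = - \frac{22178}{-9113} - 1170 = \left(-22178\right) \left(- \frac{1}{9113}\right) - 1170 = \frac{1706}{701} - 1170 = - \frac{818464}{701}$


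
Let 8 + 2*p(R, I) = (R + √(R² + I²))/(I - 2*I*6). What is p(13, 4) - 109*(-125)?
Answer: 1198635/88 - √185/88 ≈ 13621.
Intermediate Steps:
p(R, I) = -4 - (R + √(I² + R²))/(22*I) (p(R, I) = -4 + ((R + √(R² + I²))/(I - 2*I*6))/2 = -4 + ((R + √(I² + R²))/(I - 12*I))/2 = -4 + ((R + √(I² + R²))/((-11*I)))/2 = -4 + ((R + √(I² + R²))*(-1/(11*I)))/2 = -4 + (-(R + √(I² + R²))/(11*I))/2 = -4 - (R + √(I² + R²))/(22*I))
p(13, 4) - 109*(-125) = (1/22)*(-1*13 - √(4² + 13²) - 88*4)/4 - 109*(-125) = (1/22)*(¼)*(-13 - √(16 + 169) - 352) + 13625 = (1/22)*(¼)*(-13 - √185 - 352) + 13625 = (1/22)*(¼)*(-365 - √185) + 13625 = (-365/88 - √185/88) + 13625 = 1198635/88 - √185/88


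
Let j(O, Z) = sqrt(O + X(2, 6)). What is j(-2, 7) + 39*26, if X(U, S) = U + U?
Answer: 1014 + sqrt(2) ≈ 1015.4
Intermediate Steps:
X(U, S) = 2*U
j(O, Z) = sqrt(4 + O) (j(O, Z) = sqrt(O + 2*2) = sqrt(O + 4) = sqrt(4 + O))
j(-2, 7) + 39*26 = sqrt(4 - 2) + 39*26 = sqrt(2) + 1014 = 1014 + sqrt(2)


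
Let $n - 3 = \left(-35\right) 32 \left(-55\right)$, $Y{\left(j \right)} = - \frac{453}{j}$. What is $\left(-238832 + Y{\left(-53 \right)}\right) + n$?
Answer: $- \frac{9392684}{53} \approx -1.7722 \cdot 10^{5}$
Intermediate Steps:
$n = 61603$ ($n = 3 + \left(-35\right) 32 \left(-55\right) = 3 - -61600 = 3 + 61600 = 61603$)
$\left(-238832 + Y{\left(-53 \right)}\right) + n = \left(-238832 - \frac{453}{-53}\right) + 61603 = \left(-238832 - - \frac{453}{53}\right) + 61603 = \left(-238832 + \frac{453}{53}\right) + 61603 = - \frac{12657643}{53} + 61603 = - \frac{9392684}{53}$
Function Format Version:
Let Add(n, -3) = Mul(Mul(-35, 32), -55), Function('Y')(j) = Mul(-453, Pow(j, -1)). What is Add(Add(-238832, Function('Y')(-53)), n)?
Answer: Rational(-9392684, 53) ≈ -1.7722e+5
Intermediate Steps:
n = 61603 (n = Add(3, Mul(Mul(-35, 32), -55)) = Add(3, Mul(-1120, -55)) = Add(3, 61600) = 61603)
Add(Add(-238832, Function('Y')(-53)), n) = Add(Add(-238832, Mul(-453, Pow(-53, -1))), 61603) = Add(Add(-238832, Mul(-453, Rational(-1, 53))), 61603) = Add(Add(-238832, Rational(453, 53)), 61603) = Add(Rational(-12657643, 53), 61603) = Rational(-9392684, 53)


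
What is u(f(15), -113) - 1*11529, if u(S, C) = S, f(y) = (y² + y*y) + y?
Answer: -11064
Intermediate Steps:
f(y) = y + 2*y² (f(y) = (y² + y²) + y = 2*y² + y = y + 2*y²)
u(f(15), -113) - 1*11529 = 15*(1 + 2*15) - 1*11529 = 15*(1 + 30) - 11529 = 15*31 - 11529 = 465 - 11529 = -11064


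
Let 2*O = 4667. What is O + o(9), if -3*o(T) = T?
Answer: 4661/2 ≈ 2330.5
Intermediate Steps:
O = 4667/2 (O = (½)*4667 = 4667/2 ≈ 2333.5)
o(T) = -T/3
O + o(9) = 4667/2 - ⅓*9 = 4667/2 - 3 = 4661/2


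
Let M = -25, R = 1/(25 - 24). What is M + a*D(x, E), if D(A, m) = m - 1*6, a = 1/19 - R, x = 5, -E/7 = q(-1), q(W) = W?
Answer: -493/19 ≈ -25.947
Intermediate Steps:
R = 1 (R = 1/1 = 1)
E = 7 (E = -7*(-1) = 7)
a = -18/19 (a = 1/19 - 1*1 = 1/19 - 1 = -18/19 ≈ -0.94737)
D(A, m) = -6 + m (D(A, m) = m - 6 = -6 + m)
M + a*D(x, E) = -25 - 18*(-6 + 7)/19 = -25 - 18/19*1 = -25 - 18/19 = -493/19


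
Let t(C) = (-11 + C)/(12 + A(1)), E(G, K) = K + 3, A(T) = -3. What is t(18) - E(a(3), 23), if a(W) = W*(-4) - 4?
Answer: -227/9 ≈ -25.222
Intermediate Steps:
a(W) = -4 - 4*W (a(W) = -4*W - 4 = -4 - 4*W)
E(G, K) = 3 + K
t(C) = -11/9 + C/9 (t(C) = (-11 + C)/(12 - 3) = (-11 + C)/9 = (-11 + C)*(⅑) = -11/9 + C/9)
t(18) - E(a(3), 23) = (-11/9 + (⅑)*18) - (3 + 23) = (-11/9 + 2) - 1*26 = 7/9 - 26 = -227/9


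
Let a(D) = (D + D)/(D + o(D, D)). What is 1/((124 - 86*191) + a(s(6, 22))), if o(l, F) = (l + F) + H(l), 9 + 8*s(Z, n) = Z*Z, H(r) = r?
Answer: -2/32603 ≈ -6.1344e-5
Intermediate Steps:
s(Z, n) = -9/8 + Z²/8 (s(Z, n) = -9/8 + (Z*Z)/8 = -9/8 + Z²/8)
o(l, F) = F + 2*l (o(l, F) = (l + F) + l = (F + l) + l = F + 2*l)
a(D) = ½ (a(D) = (D + D)/(D + (D + 2*D)) = (2*D)/(D + 3*D) = (2*D)/((4*D)) = (2*D)*(1/(4*D)) = ½)
1/((124 - 86*191) + a(s(6, 22))) = 1/((124 - 86*191) + ½) = 1/((124 - 16426) + ½) = 1/(-16302 + ½) = 1/(-32603/2) = -2/32603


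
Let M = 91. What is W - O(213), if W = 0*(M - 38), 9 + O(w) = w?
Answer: -204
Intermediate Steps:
O(w) = -9 + w
W = 0 (W = 0*(91 - 38) = 0*53 = 0)
W - O(213) = 0 - (-9 + 213) = 0 - 1*204 = 0 - 204 = -204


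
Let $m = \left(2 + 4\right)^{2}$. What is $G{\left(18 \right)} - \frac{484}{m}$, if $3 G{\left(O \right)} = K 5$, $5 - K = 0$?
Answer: $- \frac{46}{9} \approx -5.1111$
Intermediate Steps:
$K = 5$ ($K = 5 - 0 = 5 + 0 = 5$)
$m = 36$ ($m = 6^{2} = 36$)
$G{\left(O \right)} = \frac{25}{3}$ ($G{\left(O \right)} = \frac{5 \cdot 5}{3} = \frac{1}{3} \cdot 25 = \frac{25}{3}$)
$G{\left(18 \right)} - \frac{484}{m} = \frac{25}{3} - \frac{484}{36} = \frac{25}{3} - \frac{121}{9} = - \frac{46}{9}$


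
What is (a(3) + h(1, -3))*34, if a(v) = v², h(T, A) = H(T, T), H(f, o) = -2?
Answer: 238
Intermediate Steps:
h(T, A) = -2
(a(3) + h(1, -3))*34 = (3² - 2)*34 = (9 - 2)*34 = 7*34 = 238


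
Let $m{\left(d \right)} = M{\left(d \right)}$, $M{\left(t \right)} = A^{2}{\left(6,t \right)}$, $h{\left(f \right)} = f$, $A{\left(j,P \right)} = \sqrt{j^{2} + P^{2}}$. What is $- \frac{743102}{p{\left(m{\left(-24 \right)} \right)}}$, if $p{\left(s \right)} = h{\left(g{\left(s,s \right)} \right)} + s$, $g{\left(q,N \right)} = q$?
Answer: $- \frac{371551}{612} \approx -607.11$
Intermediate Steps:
$A{\left(j,P \right)} = \sqrt{P^{2} + j^{2}}$
$M{\left(t \right)} = 36 + t^{2}$ ($M{\left(t \right)} = \left(\sqrt{t^{2} + 6^{2}}\right)^{2} = \left(\sqrt{t^{2} + 36}\right)^{2} = \left(\sqrt{36 + t^{2}}\right)^{2} = 36 + t^{2}$)
$m{\left(d \right)} = 36 + d^{2}$
$p{\left(s \right)} = 2 s$ ($p{\left(s \right)} = s + s = 2 s$)
$- \frac{743102}{p{\left(m{\left(-24 \right)} \right)}} = - \frac{743102}{2 \left(36 + \left(-24\right)^{2}\right)} = - \frac{743102}{2 \left(36 + 576\right)} = - \frac{743102}{2 \cdot 612} = - \frac{743102}{1224} = \left(-743102\right) \frac{1}{1224} = - \frac{371551}{612}$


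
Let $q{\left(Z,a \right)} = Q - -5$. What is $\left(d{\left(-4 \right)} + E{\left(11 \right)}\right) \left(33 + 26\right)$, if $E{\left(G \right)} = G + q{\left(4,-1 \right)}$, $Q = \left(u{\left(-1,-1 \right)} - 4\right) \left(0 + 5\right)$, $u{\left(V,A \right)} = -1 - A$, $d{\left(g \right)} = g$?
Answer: $-472$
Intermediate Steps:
$Q = -20$ ($Q = \left(\left(-1 - -1\right) - 4\right) \left(0 + 5\right) = \left(\left(-1 + 1\right) - 4\right) 5 = \left(0 - 4\right) 5 = \left(-4\right) 5 = -20$)
$q{\left(Z,a \right)} = -15$ ($q{\left(Z,a \right)} = -20 - -5 = -20 + 5 = -15$)
$E{\left(G \right)} = -15 + G$ ($E{\left(G \right)} = G - 15 = -15 + G$)
$\left(d{\left(-4 \right)} + E{\left(11 \right)}\right) \left(33 + 26\right) = \left(-4 + \left(-15 + 11\right)\right) \left(33 + 26\right) = \left(-4 - 4\right) 59 = \left(-8\right) 59 = -472$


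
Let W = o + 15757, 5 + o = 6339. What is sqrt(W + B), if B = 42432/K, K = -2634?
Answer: 7*sqrt(86822347)/439 ≈ 148.58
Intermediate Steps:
o = 6334 (o = -5 + 6339 = 6334)
W = 22091 (W = 6334 + 15757 = 22091)
B = -7072/439 (B = 42432/(-2634) = 42432*(-1/2634) = -7072/439 ≈ -16.109)
sqrt(W + B) = sqrt(22091 - 7072/439) = sqrt(9690877/439) = 7*sqrt(86822347)/439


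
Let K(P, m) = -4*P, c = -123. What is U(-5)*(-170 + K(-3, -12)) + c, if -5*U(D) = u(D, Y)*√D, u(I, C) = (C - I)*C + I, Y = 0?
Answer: -123 - 158*I*√5 ≈ -123.0 - 353.3*I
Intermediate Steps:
u(I, C) = I + C*(C - I) (u(I, C) = C*(C - I) + I = I + C*(C - I))
U(D) = -D^(3/2)/5 (U(D) = -(D + 0² - 1*0*D)*√D/5 = -(D + 0 + 0)*√D/5 = -D*√D/5 = -D^(3/2)/5)
U(-5)*(-170 + K(-3, -12)) + c = (-(-1)*I*√5)*(-170 - 4*(-3)) - 123 = (-(-1)*I*√5)*(-170 + 12) - 123 = (I*√5)*(-158) - 123 = -158*I*√5 - 123 = -123 - 158*I*√5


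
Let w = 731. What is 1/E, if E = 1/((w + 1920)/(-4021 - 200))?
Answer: -2651/4221 ≈ -0.62805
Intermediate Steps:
E = -4221/2651 (E = 1/((731 + 1920)/(-4021 - 200)) = 1/(2651/(-4221)) = 1/(2651*(-1/4221)) = 1/(-2651/4221) = -4221/2651 ≈ -1.5922)
1/E = 1/(-4221/2651) = -2651/4221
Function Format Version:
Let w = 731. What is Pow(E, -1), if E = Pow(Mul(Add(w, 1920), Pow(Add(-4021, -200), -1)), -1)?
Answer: Rational(-2651, 4221) ≈ -0.62805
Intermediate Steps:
E = Rational(-4221, 2651) (E = Pow(Mul(Add(731, 1920), Pow(Add(-4021, -200), -1)), -1) = Pow(Mul(2651, Pow(-4221, -1)), -1) = Pow(Mul(2651, Rational(-1, 4221)), -1) = Pow(Rational(-2651, 4221), -1) = Rational(-4221, 2651) ≈ -1.5922)
Pow(E, -1) = Pow(Rational(-4221, 2651), -1) = Rational(-2651, 4221)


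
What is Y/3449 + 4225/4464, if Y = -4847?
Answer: -7064983/15396336 ≈ -0.45887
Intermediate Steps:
Y/3449 + 4225/4464 = -4847/3449 + 4225/4464 = -7064983/15396336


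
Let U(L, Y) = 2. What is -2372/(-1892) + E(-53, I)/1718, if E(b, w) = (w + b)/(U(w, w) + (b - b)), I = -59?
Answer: 496143/406307 ≈ 1.2211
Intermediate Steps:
E(b, w) = b/2 + w/2 (E(b, w) = (w + b)/(2 + (b - b)) = (b + w)/(2 + 0) = (b + w)/2 = (b + w)*(1/2) = b/2 + w/2)
-2372/(-1892) + E(-53, I)/1718 = -2372/(-1892) + ((1/2)*(-53) + (1/2)*(-59))/1718 = -2372*(-1/1892) + (-53/2 - 59/2)*(1/1718) = 593/473 - 56*1/1718 = 593/473 - 28/859 = 496143/406307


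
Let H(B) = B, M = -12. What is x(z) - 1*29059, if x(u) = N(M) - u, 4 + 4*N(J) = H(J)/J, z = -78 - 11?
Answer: -115883/4 ≈ -28971.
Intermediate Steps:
z = -89
N(J) = -¾ (N(J) = -1 + (J/J)/4 = -1 + (¼)*1 = -1 + ¼ = -¾)
x(u) = -¾ - u
x(z) - 1*29059 = (-¾ - 1*(-89)) - 1*29059 = (-¾ + 89) - 29059 = 353/4 - 29059 = -115883/4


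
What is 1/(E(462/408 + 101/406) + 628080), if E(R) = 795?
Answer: 1/628875 ≈ 1.5901e-6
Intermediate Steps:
1/(E(462/408 + 101/406) + 628080) = 1/(795 + 628080) = 1/628875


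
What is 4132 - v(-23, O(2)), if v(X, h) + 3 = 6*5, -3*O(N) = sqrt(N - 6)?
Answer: 4105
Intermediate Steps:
O(N) = -sqrt(-6 + N)/3 (O(N) = -sqrt(N - 6)/3 = -sqrt(-6 + N)/3)
v(X, h) = 27 (v(X, h) = -3 + 6*5 = -3 + 30 = 27)
4132 - v(-23, O(2)) = 4132 - 1*27 = 4132 - 27 = 4105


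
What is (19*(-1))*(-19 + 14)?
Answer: 95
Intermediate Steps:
(19*(-1))*(-19 + 14) = -19*(-5) = 95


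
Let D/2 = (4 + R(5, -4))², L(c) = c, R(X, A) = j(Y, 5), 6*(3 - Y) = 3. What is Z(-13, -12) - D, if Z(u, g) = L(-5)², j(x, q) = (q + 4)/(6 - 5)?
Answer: -313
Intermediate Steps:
Y = 5/2 (Y = 3 - ⅙*3 = 3 - ½ = 5/2 ≈ 2.5000)
j(x, q) = 4 + q (j(x, q) = (4 + q)/1 = (4 + q)*1 = 4 + q)
R(X, A) = 9 (R(X, A) = 4 + 5 = 9)
Z(u, g) = 25 (Z(u, g) = (-5)² = 25)
D = 338 (D = 2*(4 + 9)² = 2*13² = 2*169 = 338)
Z(-13, -12) - D = 25 - 1*338 = 25 - 338 = -313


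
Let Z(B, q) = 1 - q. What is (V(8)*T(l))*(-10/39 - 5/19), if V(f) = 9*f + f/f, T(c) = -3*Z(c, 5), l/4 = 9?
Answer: -112420/247 ≈ -455.14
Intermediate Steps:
l = 36 (l = 4*9 = 36)
T(c) = 12 (T(c) = -3*(1 - 1*5) = -3*(1 - 5) = -3*(-4) = 12)
V(f) = 1 + 9*f (V(f) = 9*f + 1 = 1 + 9*f)
(V(8)*T(l))*(-10/39 - 5/19) = ((1 + 9*8)*12)*(-10/39 - 5/19) = ((1 + 72)*12)*(-10*1/39 - 5*1/19) = (73*12)*(-10/39 - 5/19) = 876*(-385/741) = -112420/247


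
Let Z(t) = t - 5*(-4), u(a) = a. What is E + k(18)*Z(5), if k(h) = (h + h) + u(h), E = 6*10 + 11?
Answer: 1421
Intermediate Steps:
Z(t) = 20 + t (Z(t) = t + 20 = 20 + t)
E = 71 (E = 60 + 11 = 71)
k(h) = 3*h (k(h) = (h + h) + h = 2*h + h = 3*h)
E + k(18)*Z(5) = 71 + (3*18)*(20 + 5) = 71 + 54*25 = 71 + 1350 = 1421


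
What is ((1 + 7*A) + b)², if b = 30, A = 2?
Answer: 2025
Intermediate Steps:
((1 + 7*A) + b)² = ((1 + 7*2) + 30)² = ((1 + 14) + 30)² = (15 + 30)² = 45² = 2025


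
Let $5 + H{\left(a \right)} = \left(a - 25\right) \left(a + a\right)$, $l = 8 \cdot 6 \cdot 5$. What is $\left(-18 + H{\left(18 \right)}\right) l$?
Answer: $-66000$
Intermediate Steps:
$l = 240$ ($l = 48 \cdot 5 = 240$)
$H{\left(a \right)} = -5 + 2 a \left(-25 + a\right)$ ($H{\left(a \right)} = -5 + \left(a - 25\right) \left(a + a\right) = -5 + \left(a - 25\right) 2 a = -5 + \left(-25 + a\right) 2 a = -5 + 2 a \left(-25 + a\right)$)
$\left(-18 + H{\left(18 \right)}\right) l = \left(-18 - \left(905 - 648\right)\right) 240 = \left(-18 - 257\right) 240 = \left(-275\right) 240 = -66000$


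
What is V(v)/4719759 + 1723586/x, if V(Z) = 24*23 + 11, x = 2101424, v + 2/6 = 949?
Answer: 4068046818743/4959107418408 ≈ 0.82032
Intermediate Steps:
v = 2846/3 (v = -⅓ + 949 = 2846/3 ≈ 948.67)
V(Z) = 563 (V(Z) = 552 + 11 = 563)
V(v)/4719759 + 1723586/x = 563/4719759 + 1723586/2101424 = 563*(1/4719759) + 1723586*(1/2101424) = 563/4719759 + 861793/1050712 = 4068046818743/4959107418408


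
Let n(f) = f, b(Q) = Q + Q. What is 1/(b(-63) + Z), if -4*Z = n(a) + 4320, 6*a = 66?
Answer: -4/4835 ≈ -0.00082730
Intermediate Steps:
a = 11 (a = (⅙)*66 = 11)
b(Q) = 2*Q
Z = -4331/4 (Z = -(11 + 4320)/4 = -¼*4331 = -4331/4 ≈ -1082.8)
1/(b(-63) + Z) = 1/(2*(-63) - 4331/4) = 1/(-126 - 4331/4) = 1/(-4835/4) = -4/4835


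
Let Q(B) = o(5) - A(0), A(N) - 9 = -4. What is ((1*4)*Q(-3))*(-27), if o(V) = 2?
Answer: 324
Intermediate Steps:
A(N) = 5 (A(N) = 9 - 4 = 5)
Q(B) = -3 (Q(B) = 2 - 1*5 = 2 - 5 = -3)
((1*4)*Q(-3))*(-27) = ((1*4)*(-3))*(-27) = (4*(-3))*(-27) = -12*(-27) = 324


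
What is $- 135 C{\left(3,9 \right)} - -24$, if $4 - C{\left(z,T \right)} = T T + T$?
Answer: $11634$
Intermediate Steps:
$C{\left(z,T \right)} = 4 - T - T^{2}$ ($C{\left(z,T \right)} = 4 - \left(T T + T\right) = 4 - \left(T^{2} + T\right) = 4 - \left(T + T^{2}\right) = 4 - T - T^{2}$)
$- 135 C{\left(3,9 \right)} - -24 = - 135 \left(4 - 9 - 9^{2}\right) - -24 = - 135 \left(4 - 9 - 81\right) + 24 = \left(-135\right) \left(-86\right) + 24 = 11610 + 24 = 11634$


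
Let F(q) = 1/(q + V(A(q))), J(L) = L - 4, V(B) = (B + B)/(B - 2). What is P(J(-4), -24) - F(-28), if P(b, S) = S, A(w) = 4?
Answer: -575/24 ≈ -23.958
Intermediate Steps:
V(B) = 2*B/(-2 + B) (V(B) = (2*B)/(-2 + B) = 2*B/(-2 + B))
J(L) = -4 + L
F(q) = 1/(4 + q) (F(q) = 1/(q + 2*4/(-2 + 4)) = 1/(q + 2*4/2) = 1/(q + 2*4*(½)) = 1/(q + 4) = 1/(4 + q))
P(J(-4), -24) - F(-28) = -24 - 1/(4 - 28) = -24 - 1/(-24) = -24 - 1*(-1/24) = -24 + 1/24 = -575/24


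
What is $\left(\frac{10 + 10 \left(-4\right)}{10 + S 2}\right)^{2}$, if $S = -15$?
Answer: $\frac{9}{4} \approx 2.25$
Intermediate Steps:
$\left(\frac{10 + 10 \left(-4\right)}{10 + S 2}\right)^{2} = \left(\frac{10 + 10 \left(-4\right)}{10 - 30}\right)^{2} = \left(\frac{10 - 40}{10 - 30}\right)^{2} = \left(- \frac{30}{-20}\right)^{2} = \left(\left(-30\right) \left(- \frac{1}{20}\right)\right)^{2} = \left(\frac{3}{2}\right)^{2} = \frac{9}{4}$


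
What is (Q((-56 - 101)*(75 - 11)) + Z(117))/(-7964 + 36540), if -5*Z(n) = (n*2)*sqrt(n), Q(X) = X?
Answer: -314/893 - 351*sqrt(13)/71440 ≈ -0.36934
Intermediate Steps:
Z(n) = -2*n**(3/2)/5 (Z(n) = -n*2*sqrt(n)/5 = -2*n*sqrt(n)/5 = -2*n**(3/2)/5)
(Q((-56 - 101)*(75 - 11)) + Z(117))/(-7964 + 36540) = ((-56 - 101)*(75 - 11) - 702*sqrt(13)/5)/(-7964 + 36540) = (-157*64 - 702*sqrt(13)/5)/28576 = (-10048 - 702*sqrt(13)/5)*(1/28576) = -314/893 - 351*sqrt(13)/71440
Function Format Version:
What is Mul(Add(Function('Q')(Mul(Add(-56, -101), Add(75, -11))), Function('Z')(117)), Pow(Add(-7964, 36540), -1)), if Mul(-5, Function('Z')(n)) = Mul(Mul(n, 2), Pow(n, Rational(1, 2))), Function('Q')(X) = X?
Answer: Add(Rational(-314, 893), Mul(Rational(-351, 71440), Pow(13, Rational(1, 2)))) ≈ -0.36934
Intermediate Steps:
Function('Z')(n) = Mul(Rational(-2, 5), Pow(n, Rational(3, 2))) (Function('Z')(n) = Mul(Rational(-1, 5), Mul(Mul(n, 2), Pow(n, Rational(1, 2)))) = Mul(Rational(-1, 5), Mul(Mul(2, n), Pow(n, Rational(1, 2)))) = Mul(Rational(-1, 5), Mul(2, Pow(n, Rational(3, 2)))) = Mul(Rational(-2, 5), Pow(n, Rational(3, 2))))
Mul(Add(Function('Q')(Mul(Add(-56, -101), Add(75, -11))), Function('Z')(117)), Pow(Add(-7964, 36540), -1)) = Mul(Add(Mul(Add(-56, -101), Add(75, -11)), Mul(Rational(-2, 5), Pow(117, Rational(3, 2)))), Pow(Add(-7964, 36540), -1)) = Mul(Add(Mul(-157, 64), Mul(Rational(-2, 5), Mul(351, Pow(13, Rational(1, 2))))), Pow(28576, -1)) = Mul(Add(-10048, Mul(Rational(-702, 5), Pow(13, Rational(1, 2)))), Rational(1, 28576)) = Add(Rational(-314, 893), Mul(Rational(-351, 71440), Pow(13, Rational(1, 2))))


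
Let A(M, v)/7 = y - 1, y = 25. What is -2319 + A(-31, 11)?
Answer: -2151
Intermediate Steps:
A(M, v) = 168 (A(M, v) = 7*(25 - 1) = 7*24 = 168)
-2319 + A(-31, 11) = -2319 + 168 = -2151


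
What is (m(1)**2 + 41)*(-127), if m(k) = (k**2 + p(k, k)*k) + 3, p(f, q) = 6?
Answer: -17907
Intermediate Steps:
m(k) = 3 + k**2 + 6*k (m(k) = (k**2 + 6*k) + 3 = 3 + k**2 + 6*k)
(m(1)**2 + 41)*(-127) = ((3 + 1**2 + 6*1)**2 + 41)*(-127) = ((3 + 1 + 6)**2 + 41)*(-127) = (10**2 + 41)*(-127) = (100 + 41)*(-127) = 141*(-127) = -17907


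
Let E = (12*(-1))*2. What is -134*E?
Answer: 3216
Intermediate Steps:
E = -24 (E = -12*2 = -24)
-134*E = -134*(-24) = 3216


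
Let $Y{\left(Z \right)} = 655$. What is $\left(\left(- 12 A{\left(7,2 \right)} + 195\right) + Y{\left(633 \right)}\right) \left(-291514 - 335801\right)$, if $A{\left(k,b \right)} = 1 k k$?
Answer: $-164356530$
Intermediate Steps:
$A{\left(k,b \right)} = k^{2}$ ($A{\left(k,b \right)} = k k = k^{2}$)
$\left(\left(- 12 A{\left(7,2 \right)} + 195\right) + Y{\left(633 \right)}\right) \left(-291514 - 335801\right) = \left(\left(- 12 \cdot 7^{2} + 195\right) + 655\right) \left(-291514 - 335801\right) = \left(\left(\left(-12\right) 49 + 195\right) + 655\right) \left(-627315\right) = \left(\left(-588 + 195\right) + 655\right) \left(-627315\right) = \left(-393 + 655\right) \left(-627315\right) = 262 \left(-627315\right) = -164356530$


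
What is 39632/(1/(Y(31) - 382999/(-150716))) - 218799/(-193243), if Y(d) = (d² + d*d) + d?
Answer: 564307866316011989/7281202997 ≈ 7.7502e+7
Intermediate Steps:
Y(d) = d + 2*d² (Y(d) = (d² + d²) + d = 2*d² + d = d + 2*d²)
39632/(1/(Y(31) - 382999/(-150716))) - 218799/(-193243) = 39632/(1/(31*(1 + 2*31) - 382999/(-150716))) - 218799/(-193243) = 39632/(1/(31*(1 + 62) - 382999*(-1/150716))) - 218799*(-1/193243) = 39632/(1/(31*63 + 382999/150716)) + 218799/193243 = 39632/(1/(1953 + 382999/150716)) + 218799/193243 = 39632/(1/(294731347/150716)) + 218799/193243 = 39632/(150716/294731347) + 218799/193243 = 39632*(294731347/150716) + 218799/193243 = 2920198186076/37679 + 218799/193243 = 564307866316011989/7281202997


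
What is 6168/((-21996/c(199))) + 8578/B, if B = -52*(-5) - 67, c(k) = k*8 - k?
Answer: -122464912/353769 ≈ -346.17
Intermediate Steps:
c(k) = 7*k (c(k) = 8*k - k = 7*k)
B = 193 (B = -52*(-5) - 67 = 260 - 67 = 193)
6168/((-21996/c(199))) + 8578/B = 6168/((-21996/(7*199))) + 8578/193 = 6168/((-21996/1393)) + 8578*(1/193) = 6168/((-21996*1/1393)) + 8578/193 = 6168/(-21996/1393) + 8578/193 = 6168*(-1393/21996) + 8578/193 = -716002/1833 + 8578/193 = -122464912/353769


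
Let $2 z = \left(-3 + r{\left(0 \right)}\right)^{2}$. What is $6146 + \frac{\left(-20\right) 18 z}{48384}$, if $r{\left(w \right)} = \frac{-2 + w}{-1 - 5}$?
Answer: $\frac{1161589}{189} \approx 6146.0$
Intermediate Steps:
$r{\left(w \right)} = \frac{1}{3} - \frac{w}{6}$ ($r{\left(w \right)} = \frac{-2 + w}{-6} = \left(-2 + w\right) \left(- \frac{1}{6}\right) = \frac{1}{3} - \frac{w}{6}$)
$z = \frac{32}{9}$ ($z = \frac{\left(-3 + \left(\frac{1}{3} - 0\right)\right)^{2}}{2} = \frac{\left(-3 + \left(\frac{1}{3} + 0\right)\right)^{2}}{2} = \frac{\left(-3 + \frac{1}{3}\right)^{2}}{2} = \frac{\left(- \frac{8}{3}\right)^{2}}{2} = \frac{1}{2} \cdot \frac{64}{9} = \frac{32}{9} \approx 3.5556$)
$6146 + \frac{\left(-20\right) 18 z}{48384} = 6146 + \frac{\left(-20\right) 18 \cdot \frac{32}{9}}{48384} = 6146 + \left(-360\right) \frac{32}{9} \cdot \frac{1}{48384} = 6146 - \frac{5}{189} = \frac{1161589}{189}$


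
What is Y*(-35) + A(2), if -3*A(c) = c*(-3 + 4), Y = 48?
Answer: -5042/3 ≈ -1680.7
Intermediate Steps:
A(c) = -c/3 (A(c) = -c*(-3 + 4)/3 = -c/3)
Y*(-35) + A(2) = 48*(-35) - 1/3*2 = -1680 - 2/3 = -5042/3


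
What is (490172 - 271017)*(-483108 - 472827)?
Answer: -209497934925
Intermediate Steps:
(490172 - 271017)*(-483108 - 472827) = 219155*(-955935) = -209497934925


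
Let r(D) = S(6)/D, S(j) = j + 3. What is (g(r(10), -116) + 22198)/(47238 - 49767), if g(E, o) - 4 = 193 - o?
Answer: -22511/2529 ≈ -8.9012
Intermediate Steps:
S(j) = 3 + j
r(D) = 9/D (r(D) = (3 + 6)/D = 9/D)
g(E, o) = 197 - o (g(E, o) = 4 + (193 - o) = 197 - o)
(g(r(10), -116) + 22198)/(47238 - 49767) = ((197 - 1*(-116)) + 22198)/(47238 - 49767) = ((197 + 116) + 22198)/(-2529) = (313 + 22198)*(-1/2529) = 22511*(-1/2529) = -22511/2529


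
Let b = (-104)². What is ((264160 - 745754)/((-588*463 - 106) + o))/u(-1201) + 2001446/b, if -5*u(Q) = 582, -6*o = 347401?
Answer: 192331539344871/1039447868576 ≈ 185.03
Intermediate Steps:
o = -347401/6 (o = -⅙*347401 = -347401/6 ≈ -57900.)
u(Q) = -582/5 (u(Q) = -⅕*582 = -582/5)
b = 10816
((264160 - 745754)/((-588*463 - 106) + o))/u(-1201) + 2001446/b = ((264160 - 745754)/((-588*463 - 106) - 347401/6))/(-582/5) + 2001446/10816 = -481594/((-272244 - 106) - 347401/6)*(-5/582) + 2001446*(1/10816) = -481594/(-272350 - 347401/6)*(-5/582) + 1000723/5408 = -481594/(-1981501/6)*(-5/582) + 1000723/5408 = -481594*(-6/1981501)*(-5/582) + 1000723/5408 = (2889564/1981501)*(-5/582) + 1000723/5408 = -2407970/192205597 + 1000723/5408 = 192331539344871/1039447868576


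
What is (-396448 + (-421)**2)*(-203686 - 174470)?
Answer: 82894442292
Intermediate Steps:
(-396448 + (-421)**2)*(-203686 - 174470) = (-396448 + 177241)*(-378156) = -219207*(-378156) = 82894442292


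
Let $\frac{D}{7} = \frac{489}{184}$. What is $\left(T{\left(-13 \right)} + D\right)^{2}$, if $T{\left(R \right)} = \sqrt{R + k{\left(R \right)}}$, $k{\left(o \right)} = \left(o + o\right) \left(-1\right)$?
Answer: $\frac{12157057}{33856} + \frac{3423 \sqrt{13}}{92} \approx 493.23$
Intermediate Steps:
$k{\left(o \right)} = - 2 o$ ($k{\left(o \right)} = 2 o \left(-1\right) = - 2 o$)
$D = \frac{3423}{184}$ ($D = 7 \cdot \frac{489}{184} = \frac{3423}{184} \approx 18.603$)
$T{\left(R \right)} = \sqrt{- R}$ ($T{\left(R \right)} = \sqrt{R - 2 R} = \sqrt{- R}$)
$\left(T{\left(-13 \right)} + D\right)^{2} = \left(\sqrt{\left(-1\right) \left(-13\right)} + \frac{3423}{184}\right)^{2} = \left(\sqrt{13} + \frac{3423}{184}\right)^{2} = \left(\frac{3423}{184} + \sqrt{13}\right)^{2}$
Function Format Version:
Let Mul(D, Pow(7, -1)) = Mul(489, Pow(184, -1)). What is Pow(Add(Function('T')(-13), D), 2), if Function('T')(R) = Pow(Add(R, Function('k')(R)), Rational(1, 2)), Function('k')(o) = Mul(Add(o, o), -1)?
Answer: Add(Rational(12157057, 33856), Mul(Rational(3423, 92), Pow(13, Rational(1, 2)))) ≈ 493.23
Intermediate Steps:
Function('k')(o) = Mul(-2, o) (Function('k')(o) = Mul(Mul(2, o), -1) = Mul(-2, o))
D = Rational(3423, 184) (D = Mul(7, Mul(489, Pow(184, -1))) = Mul(7, Mul(489, Rational(1, 184))) = Mul(7, Rational(489, 184)) = Rational(3423, 184) ≈ 18.603)
Function('T')(R) = Pow(Mul(-1, R), Rational(1, 2)) (Function('T')(R) = Pow(Add(R, Mul(-2, R)), Rational(1, 2)) = Pow(Mul(-1, R), Rational(1, 2)))
Pow(Add(Function('T')(-13), D), 2) = Pow(Add(Pow(Mul(-1, -13), Rational(1, 2)), Rational(3423, 184)), 2) = Pow(Add(Pow(13, Rational(1, 2)), Rational(3423, 184)), 2) = Pow(Add(Rational(3423, 184), Pow(13, Rational(1, 2))), 2)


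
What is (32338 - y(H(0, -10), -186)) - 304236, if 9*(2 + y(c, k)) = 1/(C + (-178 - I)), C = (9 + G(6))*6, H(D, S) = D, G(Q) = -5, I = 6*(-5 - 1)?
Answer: -288753551/1062 ≈ -2.7190e+5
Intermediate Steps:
I = -36 (I = 6*(-6) = -36)
C = 24 (C = (9 - 5)*6 = 4*6 = 24)
y(c, k) = -2125/1062 (y(c, k) = -2 + 1/(9*(24 + (-178 - 1*(-36)))) = -2 + 1/(9*(24 + (-178 + 36))) = -2 + 1/(9*(24 - 142)) = -2 + (⅑)/(-118) = -2 + (⅑)*(-1/118) = -2 - 1/1062 = -2125/1062)
(32338 - y(H(0, -10), -186)) - 304236 = (32338 - 1*(-2125/1062)) - 304236 = (32338 + 2125/1062) - 304236 = 34345081/1062 - 304236 = -288753551/1062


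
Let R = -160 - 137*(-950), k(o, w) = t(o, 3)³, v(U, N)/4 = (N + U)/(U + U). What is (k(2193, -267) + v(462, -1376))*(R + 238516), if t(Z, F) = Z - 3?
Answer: 894105749643859516/231 ≈ 3.8706e+15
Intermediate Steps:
v(U, N) = 2*(N + U)/U (v(U, N) = 4*((N + U)/(U + U)) = 4*((N + U)/((2*U))) = 4*((N + U)*(1/(2*U))) = 4*((N + U)/(2*U)) = 2*(N + U)/U)
t(Z, F) = -3 + Z
k(o, w) = (-3 + o)³
R = 129990 (R = -160 + 130150 = 129990)
(k(2193, -267) + v(462, -1376))*(R + 238516) = ((-3 + 2193)³ + (2 + 2*(-1376)/462))*(129990 + 238516) = (2190³ + (2 + 2*(-1376)*(1/462)))*368506 = (10503459000 + (2 - 1376/231))*368506 = (10503459000 - 914/231)*368506 = (2426299028086/231)*368506 = 894105749643859516/231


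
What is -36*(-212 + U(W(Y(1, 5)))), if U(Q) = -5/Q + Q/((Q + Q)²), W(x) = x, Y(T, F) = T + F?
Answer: 15321/2 ≈ 7660.5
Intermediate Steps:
Y(T, F) = F + T
U(Q) = -19/(4*Q) (U(Q) = -5/Q + Q/((2*Q)²) = -5/Q + Q/((4*Q²)) = -5/Q + Q*(1/(4*Q²)) = -5/Q + 1/(4*Q) = -19/(4*Q))
-36*(-212 + U(W(Y(1, 5)))) = -36*(-212 - 19/(4*(5 + 1))) = -36*(-212 - 19/4/6) = -36*(-212 - 19/4*⅙) = -36*(-212 - 19/24) = -36*(-5107/24) = 15321/2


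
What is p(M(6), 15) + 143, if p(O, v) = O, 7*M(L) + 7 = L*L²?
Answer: 1210/7 ≈ 172.86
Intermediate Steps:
M(L) = -1 + L³/7 (M(L) = -1 + (L*L²)/7 = -1 + L³/7)
p(M(6), 15) + 143 = (-1 + (⅐)*6³) + 143 = (-1 + (⅐)*216) + 143 = (-1 + 216/7) + 143 = 209/7 + 143 = 1210/7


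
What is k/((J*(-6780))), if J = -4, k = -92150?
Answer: -9215/2712 ≈ -3.3979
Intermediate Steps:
k/((J*(-6780))) = -92150/((-4*(-6780))) = -92150/27120 = -92150*1/27120 = -9215/2712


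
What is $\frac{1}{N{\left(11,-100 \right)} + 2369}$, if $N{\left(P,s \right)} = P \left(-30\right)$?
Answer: $\frac{1}{2039} \approx 0.00049044$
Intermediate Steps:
$N{\left(P,s \right)} = - 30 P$
$\frac{1}{N{\left(11,-100 \right)} + 2369} = \frac{1}{\left(-30\right) 11 + 2369} = \frac{1}{-330 + 2369} = \frac{1}{2039}$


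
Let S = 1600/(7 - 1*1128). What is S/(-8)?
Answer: 200/1121 ≈ 0.17841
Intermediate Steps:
S = -1600/1121 (S = 1600/(7 - 1128) = 1600/(-1121) = 1600*(-1/1121) = -1600/1121 ≈ -1.4273)
S/(-8) = -1600/1121/(-8) = -1600/1121*(-⅛) = 200/1121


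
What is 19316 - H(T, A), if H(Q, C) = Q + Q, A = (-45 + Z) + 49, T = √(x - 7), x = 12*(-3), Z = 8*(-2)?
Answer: 19316 - 2*I*√43 ≈ 19316.0 - 13.115*I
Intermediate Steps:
Z = -16
x = -36
T = I*√43 (T = √(-36 - 7) = √(-43) = I*√43 ≈ 6.5574*I)
A = -12 (A = (-45 - 16) + 49 = -61 + 49 = -12)
H(Q, C) = 2*Q
19316 - H(T, A) = 19316 - 2*I*√43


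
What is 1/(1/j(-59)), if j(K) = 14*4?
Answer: 56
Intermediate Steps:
j(K) = 56
1/(1/j(-59)) = 1/(1/56) = 56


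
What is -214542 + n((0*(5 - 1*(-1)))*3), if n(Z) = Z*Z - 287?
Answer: -214829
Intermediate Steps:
n(Z) = -287 + Z² (n(Z) = Z² - 287 = -287 + Z²)
-214542 + n((0*(5 - 1*(-1)))*3) = -214542 + (-287 + ((0*(5 - 1*(-1)))*3)²) = -214542 + (-287 + ((0*(5 + 1))*3)²) = -214542 + (-287 + ((0*6)*3)²) = -214542 + (-287 + (0*3)²) = -214542 + (-287 + 0²) = -214542 + (-287 + 0) = -214542 - 287 = -214829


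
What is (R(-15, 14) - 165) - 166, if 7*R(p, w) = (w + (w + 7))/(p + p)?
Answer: -1987/6 ≈ -331.17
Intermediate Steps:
R(p, w) = (7 + 2*w)/(14*p) (R(p, w) = ((w + (w + 7))/(p + p))/7 = ((w + (7 + w))/((2*p)))/7 = ((7 + 2*w)*(1/(2*p)))/7 = ((7 + 2*w)/(2*p))/7 = (7 + 2*w)/(14*p))
(R(-15, 14) - 165) - 166 = ((1/14)*(7 + 2*14)/(-15) - 165) - 166 = ((1/14)*(-1/15)*(7 + 28) - 165) - 166 = ((1/14)*(-1/15)*35 - 165) - 166 = (-⅙ - 165) - 166 = -991/6 - 166 = -1987/6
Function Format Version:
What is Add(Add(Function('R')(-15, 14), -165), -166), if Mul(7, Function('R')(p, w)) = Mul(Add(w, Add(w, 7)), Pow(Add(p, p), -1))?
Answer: Rational(-1987, 6) ≈ -331.17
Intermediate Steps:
Function('R')(p, w) = Mul(Rational(1, 14), Pow(p, -1), Add(7, Mul(2, w))) (Function('R')(p, w) = Mul(Rational(1, 7), Mul(Add(w, Add(w, 7)), Pow(Add(p, p), -1))) = Mul(Rational(1, 7), Mul(Add(w, Add(7, w)), Pow(Mul(2, p), -1))) = Mul(Rational(1, 7), Mul(Add(7, Mul(2, w)), Mul(Rational(1, 2), Pow(p, -1)))) = Mul(Rational(1, 7), Mul(Rational(1, 2), Pow(p, -1), Add(7, Mul(2, w)))) = Mul(Rational(1, 14), Pow(p, -1), Add(7, Mul(2, w))))
Add(Add(Function('R')(-15, 14), -165), -166) = Add(Add(Mul(Rational(1, 14), Pow(-15, -1), Add(7, Mul(2, 14))), -165), -166) = Add(Add(Mul(Rational(1, 14), Rational(-1, 15), Add(7, 28)), -165), -166) = Add(Add(Mul(Rational(1, 14), Rational(-1, 15), 35), -165), -166) = Add(Add(Rational(-1, 6), -165), -166) = Add(Rational(-991, 6), -166) = Rational(-1987, 6)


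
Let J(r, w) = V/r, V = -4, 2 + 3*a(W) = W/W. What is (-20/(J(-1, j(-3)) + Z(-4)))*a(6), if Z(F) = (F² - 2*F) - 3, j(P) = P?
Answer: 4/15 ≈ 0.26667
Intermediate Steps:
a(W) = -⅓ (a(W) = -⅔ + (W/W)/3 = -⅔ + (⅓)*1 = -⅔ + ⅓ = -⅓)
Z(F) = -3 + F² - 2*F
J(r, w) = -4/r
(-20/(J(-1, j(-3)) + Z(-4)))*a(6) = (-20/(-4/(-1) + (-3 + (-4)² - 2*(-4))))*(-⅓) = (-20/(-4*(-1) + (-3 + 16 + 8)))*(-⅓) = (-20/(4 + 21))*(-⅓) = (-20/25)*(-⅓) = ((1/25)*(-20))*(-⅓) = -⅘*(-⅓) = 4/15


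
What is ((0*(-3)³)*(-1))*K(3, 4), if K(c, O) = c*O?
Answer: 0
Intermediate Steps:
K(c, O) = O*c
((0*(-3)³)*(-1))*K(3, 4) = ((0*(-3)³)*(-1))*(4*3) = ((0*(-27))*(-1))*12 = (0*(-1))*12 = 0*12 = 0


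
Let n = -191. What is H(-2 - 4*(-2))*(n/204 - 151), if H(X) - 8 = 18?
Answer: -402935/102 ≈ -3950.3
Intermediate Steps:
H(X) = 26 (H(X) = 8 + 18 = 26)
H(-2 - 4*(-2))*(n/204 - 151) = 26*(-191/204 - 151) = 26*(-30995/204) = -402935/102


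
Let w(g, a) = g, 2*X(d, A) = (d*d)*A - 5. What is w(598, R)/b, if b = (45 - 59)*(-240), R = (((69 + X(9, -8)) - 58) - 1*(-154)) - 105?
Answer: 299/1680 ≈ 0.17798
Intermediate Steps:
X(d, A) = -5/2 + A*d**2/2 (X(d, A) = ((d*d)*A - 5)/2 = (d**2*A - 5)/2 = (A*d**2 - 5)/2 = (-5 + A*d**2)/2 = -5/2 + A*d**2/2)
R = -533/2 (R = (((69 + (-5/2 + (1/2)*(-8)*9**2)) - 58) - 1*(-154)) - 105 = (((69 + (-5/2 + (1/2)*(-8)*81)) - 58) + 154) - 105 = (((69 + (-5/2 - 324)) - 58) + 154) - 105 = (((69 - 653/2) - 58) + 154) - 105 = ((-515/2 - 58) + 154) - 105 = (-631/2 + 154) - 105 = -323/2 - 105 = -533/2 ≈ -266.50)
b = 3360 (b = -14*(-240) = 3360)
w(598, R)/b = 598/3360 = 598*(1/3360) = 299/1680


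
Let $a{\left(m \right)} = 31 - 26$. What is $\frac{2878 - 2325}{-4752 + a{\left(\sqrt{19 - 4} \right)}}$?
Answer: $- \frac{553}{4747} \approx -0.11649$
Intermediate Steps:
$a{\left(m \right)} = 5$ ($a{\left(m \right)} = 31 - 26 = 5$)
$\frac{2878 - 2325}{-4752 + a{\left(\sqrt{19 - 4} \right)}} = \frac{2878 - 2325}{-4752 + 5} = \frac{553}{-4747} = 553 \left(- \frac{1}{4747}\right) = - \frac{553}{4747}$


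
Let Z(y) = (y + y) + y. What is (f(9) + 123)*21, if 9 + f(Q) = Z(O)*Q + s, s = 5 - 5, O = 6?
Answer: 5796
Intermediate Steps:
s = 0
Z(y) = 3*y (Z(y) = 2*y + y = 3*y)
f(Q) = -9 + 18*Q (f(Q) = -9 + ((3*6)*Q + 0) = -9 + (18*Q + 0) = -9 + 18*Q)
(f(9) + 123)*21 = ((-9 + 18*9) + 123)*21 = ((-9 + 162) + 123)*21 = (153 + 123)*21 = 276*21 = 5796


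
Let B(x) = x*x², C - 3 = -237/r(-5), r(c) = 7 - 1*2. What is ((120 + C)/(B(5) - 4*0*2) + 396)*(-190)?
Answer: -9419364/125 ≈ -75355.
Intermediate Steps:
r(c) = 5 (r(c) = 7 - 2 = 5)
C = -222/5 (C = 3 - 237/5 = -222/5 ≈ -44.400)
B(x) = x³
((120 + C)/(B(5) - 4*0*2) + 396)*(-190) = ((120 - 222/5)/(5³ - 4*0*2) + 396)*(-190) = (378/(5*(125 + 0*2)) + 396)*(-190) = (378/(5*(125 + 0)) + 396)*(-190) = ((378/5)/125 + 396)*(-190) = ((378/5)*(1/125) + 396)*(-190) = (378/625 + 396)*(-190) = (247878/625)*(-190) = -9419364/125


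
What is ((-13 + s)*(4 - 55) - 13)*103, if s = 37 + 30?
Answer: -285001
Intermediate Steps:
s = 67
((-13 + s)*(4 - 55) - 13)*103 = ((-13 + 67)*(4 - 55) - 13)*103 = (54*(-51) - 13)*103 = (-2754 - 13)*103 = -2767*103 = -285001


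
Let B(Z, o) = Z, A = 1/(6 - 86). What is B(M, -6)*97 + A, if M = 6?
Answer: 46559/80 ≈ 581.99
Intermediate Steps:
A = -1/80 (A = 1/(-80) = -1/80 ≈ -0.012500)
B(M, -6)*97 + A = 6*97 - 1/80 = 582 - 1/80 = 46559/80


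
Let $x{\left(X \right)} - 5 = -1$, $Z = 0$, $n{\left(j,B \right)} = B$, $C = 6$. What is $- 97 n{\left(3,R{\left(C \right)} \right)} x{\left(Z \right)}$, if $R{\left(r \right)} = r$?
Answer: $-2328$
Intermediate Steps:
$x{\left(X \right)} = 4$ ($x{\left(X \right)} = 5 - 1 = 4$)
$- 97 n{\left(3,R{\left(C \right)} \right)} x{\left(Z \right)} = \left(-97\right) 6 \cdot 4 = \left(-582\right) 4 = -2328$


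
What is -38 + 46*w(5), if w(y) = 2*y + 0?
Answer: 422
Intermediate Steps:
w(y) = 2*y
-38 + 46*w(5) = -38 + 46*(2*5) = -38 + 46*10 = -38 + 460 = 422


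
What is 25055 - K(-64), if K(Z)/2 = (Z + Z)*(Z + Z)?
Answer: -7713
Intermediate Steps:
K(Z) = 8*Z² (K(Z) = 2*((Z + Z)*(Z + Z)) = 2*((2*Z)*(2*Z)) = 2*(4*Z²) = 8*Z²)
25055 - K(-64) = 25055 - 8*(-64)² = 25055 - 8*4096 = 25055 - 1*32768 = 25055 - 32768 = -7713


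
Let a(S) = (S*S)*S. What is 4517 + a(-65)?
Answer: -270108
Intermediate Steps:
a(S) = S³ (a(S) = S²*S = S³)
4517 + a(-65) = 4517 + (-65)³ = 4517 - 274625 = -270108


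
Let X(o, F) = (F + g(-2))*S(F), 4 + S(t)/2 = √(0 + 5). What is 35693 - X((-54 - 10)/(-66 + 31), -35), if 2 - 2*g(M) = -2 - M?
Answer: 35421 + 68*√5 ≈ 35573.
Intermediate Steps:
S(t) = -8 + 2*√5 (S(t) = -8 + 2*√(0 + 5) = -8 + 2*√5)
g(M) = 2 + M/2 (g(M) = 1 - (-2 - M)/2 = 1 + (1 + M/2) = 2 + M/2)
X(o, F) = (1 + F)*(-8 + 2*√5) (X(o, F) = (F + (2 + (½)*(-2)))*(-8 + 2*√5) = (F + (2 - 1))*(-8 + 2*√5) = (F + 1)*(-8 + 2*√5) = (1 + F)*(-8 + 2*√5))
35693 - X((-54 - 10)/(-66 + 31), -35) = 35693 - (-2)*(1 - 35)*(4 - √5) = 35693 - (-2)*(-34)*(4 - √5) = 35693 - (272 - 68*√5) = 35693 + (-272 + 68*√5) = 35421 + 68*√5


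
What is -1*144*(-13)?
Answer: 1872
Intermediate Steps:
-1*144*(-13) = -144*(-13) = 1872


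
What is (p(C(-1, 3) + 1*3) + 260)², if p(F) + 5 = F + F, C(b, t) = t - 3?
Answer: 68121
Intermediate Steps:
C(b, t) = -3 + t
p(F) = -5 + 2*F (p(F) = -5 + (F + F) = -5 + 2*F)
(p(C(-1, 3) + 1*3) + 260)² = ((-5 + 2*((-3 + 3) + 1*3)) + 260)² = ((-5 + 2*(0 + 3)) + 260)² = ((-5 + 2*3) + 260)² = ((-5 + 6) + 260)² = (1 + 260)² = 261² = 68121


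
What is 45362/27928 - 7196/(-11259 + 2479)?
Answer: 74906031/30650980 ≈ 2.4438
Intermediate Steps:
45362/27928 - 7196/(-11259 + 2479) = 45362*(1/27928) - 7196/(-8780) = 22681/13964 - 7196*(-1/8780) = 22681/13964 + 1799/2195 = 74906031/30650980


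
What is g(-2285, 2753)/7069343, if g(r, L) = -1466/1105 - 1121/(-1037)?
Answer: -16561/476509064915 ≈ -3.4755e-8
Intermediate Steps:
g(r, L) = -16561/67405 (g(r, L) = -1466*1/1105 - 1121*(-1/1037) = -1466/1105 + 1121/1037 = -16561/67405)
g(-2285, 2753)/7069343 = -16561/67405/7069343 = -16561/67405*1/7069343 = -16561/476509064915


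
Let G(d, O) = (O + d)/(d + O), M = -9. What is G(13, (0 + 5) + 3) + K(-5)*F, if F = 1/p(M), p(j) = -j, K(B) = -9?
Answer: 0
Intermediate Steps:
G(d, O) = 1 (G(d, O) = (O + d)/(O + d) = 1)
F = ⅑ (F = 1/(-1*(-9)) = 1/9 = ⅑ ≈ 0.11111)
G(13, (0 + 5) + 3) + K(-5)*F = 1 - 9*⅑ = 1 - 1 = 0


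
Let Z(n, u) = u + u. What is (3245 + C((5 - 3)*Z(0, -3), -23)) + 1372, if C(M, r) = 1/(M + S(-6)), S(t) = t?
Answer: 83105/18 ≈ 4616.9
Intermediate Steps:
Z(n, u) = 2*u
C(M, r) = 1/(-6 + M) (C(M, r) = 1/(M - 6) = 1/(-6 + M))
(3245 + C((5 - 3)*Z(0, -3), -23)) + 1372 = (3245 + 1/(-6 + (5 - 3)*(2*(-3)))) + 1372 = (3245 + 1/(-6 + 2*(-6))) + 1372 = (3245 + 1/(-6 - 12)) + 1372 = (3245 + 1/(-18)) + 1372 = (3245 - 1/18) + 1372 = 58409/18 + 1372 = 83105/18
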